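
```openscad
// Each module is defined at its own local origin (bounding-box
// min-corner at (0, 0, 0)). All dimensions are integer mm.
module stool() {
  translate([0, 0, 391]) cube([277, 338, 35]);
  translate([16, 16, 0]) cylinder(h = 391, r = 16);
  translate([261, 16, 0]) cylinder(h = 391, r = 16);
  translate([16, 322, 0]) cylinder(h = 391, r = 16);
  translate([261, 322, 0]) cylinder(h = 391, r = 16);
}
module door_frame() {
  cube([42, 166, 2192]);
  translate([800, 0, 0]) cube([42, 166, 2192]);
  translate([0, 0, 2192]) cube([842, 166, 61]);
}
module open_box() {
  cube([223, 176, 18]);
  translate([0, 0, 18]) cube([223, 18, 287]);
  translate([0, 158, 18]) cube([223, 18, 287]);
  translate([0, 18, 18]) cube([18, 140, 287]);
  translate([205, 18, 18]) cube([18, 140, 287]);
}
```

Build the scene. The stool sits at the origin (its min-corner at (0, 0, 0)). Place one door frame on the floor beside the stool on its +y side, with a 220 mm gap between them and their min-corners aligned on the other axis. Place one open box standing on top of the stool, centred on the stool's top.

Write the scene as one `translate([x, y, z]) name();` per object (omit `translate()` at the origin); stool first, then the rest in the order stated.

stool();
translate([0, 558, 0]) door_frame();
translate([27, 81, 426]) open_box();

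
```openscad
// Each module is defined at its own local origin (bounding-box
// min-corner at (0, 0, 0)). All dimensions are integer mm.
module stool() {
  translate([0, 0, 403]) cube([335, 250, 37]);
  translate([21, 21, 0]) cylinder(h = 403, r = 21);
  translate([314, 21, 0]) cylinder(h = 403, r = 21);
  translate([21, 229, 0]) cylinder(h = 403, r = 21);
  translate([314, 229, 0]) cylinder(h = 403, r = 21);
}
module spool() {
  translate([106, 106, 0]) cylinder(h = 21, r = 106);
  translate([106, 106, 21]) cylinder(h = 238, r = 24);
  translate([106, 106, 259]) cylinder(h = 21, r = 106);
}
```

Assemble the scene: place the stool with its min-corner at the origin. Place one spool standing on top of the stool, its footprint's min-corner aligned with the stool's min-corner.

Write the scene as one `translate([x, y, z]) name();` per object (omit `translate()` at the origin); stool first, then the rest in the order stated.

stool();
translate([0, 0, 440]) spool();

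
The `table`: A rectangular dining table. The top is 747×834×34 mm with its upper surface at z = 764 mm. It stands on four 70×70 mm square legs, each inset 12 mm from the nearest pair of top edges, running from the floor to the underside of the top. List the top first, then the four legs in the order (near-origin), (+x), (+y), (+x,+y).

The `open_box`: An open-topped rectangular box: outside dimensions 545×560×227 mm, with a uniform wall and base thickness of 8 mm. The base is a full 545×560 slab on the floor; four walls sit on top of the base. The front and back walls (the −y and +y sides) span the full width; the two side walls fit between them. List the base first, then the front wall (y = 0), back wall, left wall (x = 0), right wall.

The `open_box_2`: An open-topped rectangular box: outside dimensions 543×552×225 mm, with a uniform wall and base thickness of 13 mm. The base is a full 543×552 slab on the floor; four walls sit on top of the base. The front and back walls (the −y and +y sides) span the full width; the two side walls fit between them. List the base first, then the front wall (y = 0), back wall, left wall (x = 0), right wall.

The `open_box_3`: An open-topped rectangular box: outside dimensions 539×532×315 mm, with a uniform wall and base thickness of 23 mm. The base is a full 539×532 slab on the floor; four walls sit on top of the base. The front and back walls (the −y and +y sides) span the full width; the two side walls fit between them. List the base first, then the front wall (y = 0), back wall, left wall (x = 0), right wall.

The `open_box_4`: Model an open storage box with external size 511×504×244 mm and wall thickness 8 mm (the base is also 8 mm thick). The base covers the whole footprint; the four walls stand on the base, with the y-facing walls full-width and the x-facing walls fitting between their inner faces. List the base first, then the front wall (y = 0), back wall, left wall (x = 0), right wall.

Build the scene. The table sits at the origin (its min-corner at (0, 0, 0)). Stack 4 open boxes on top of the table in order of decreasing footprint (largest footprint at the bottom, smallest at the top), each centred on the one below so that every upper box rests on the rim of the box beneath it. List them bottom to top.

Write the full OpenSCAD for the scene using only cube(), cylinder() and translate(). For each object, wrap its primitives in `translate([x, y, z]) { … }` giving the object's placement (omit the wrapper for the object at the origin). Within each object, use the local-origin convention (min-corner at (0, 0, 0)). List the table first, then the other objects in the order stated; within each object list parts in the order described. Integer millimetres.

translate([0, 0, 730]) cube([747, 834, 34]);
translate([12, 12, 0]) cube([70, 70, 730]);
translate([665, 12, 0]) cube([70, 70, 730]);
translate([12, 752, 0]) cube([70, 70, 730]);
translate([665, 752, 0]) cube([70, 70, 730]);
translate([101, 137, 764]) {
  cube([545, 560, 8]);
  translate([0, 0, 8]) cube([545, 8, 219]);
  translate([0, 552, 8]) cube([545, 8, 219]);
  translate([0, 8, 8]) cube([8, 544, 219]);
  translate([537, 8, 8]) cube([8, 544, 219]);
}
translate([102, 141, 991]) {
  cube([543, 552, 13]);
  translate([0, 0, 13]) cube([543, 13, 212]);
  translate([0, 539, 13]) cube([543, 13, 212]);
  translate([0, 13, 13]) cube([13, 526, 212]);
  translate([530, 13, 13]) cube([13, 526, 212]);
}
translate([104, 151, 1216]) {
  cube([539, 532, 23]);
  translate([0, 0, 23]) cube([539, 23, 292]);
  translate([0, 509, 23]) cube([539, 23, 292]);
  translate([0, 23, 23]) cube([23, 486, 292]);
  translate([516, 23, 23]) cube([23, 486, 292]);
}
translate([118, 165, 1531]) {
  cube([511, 504, 8]);
  translate([0, 0, 8]) cube([511, 8, 236]);
  translate([0, 496, 8]) cube([511, 8, 236]);
  translate([0, 8, 8]) cube([8, 488, 236]);
  translate([503, 8, 8]) cube([8, 488, 236]);
}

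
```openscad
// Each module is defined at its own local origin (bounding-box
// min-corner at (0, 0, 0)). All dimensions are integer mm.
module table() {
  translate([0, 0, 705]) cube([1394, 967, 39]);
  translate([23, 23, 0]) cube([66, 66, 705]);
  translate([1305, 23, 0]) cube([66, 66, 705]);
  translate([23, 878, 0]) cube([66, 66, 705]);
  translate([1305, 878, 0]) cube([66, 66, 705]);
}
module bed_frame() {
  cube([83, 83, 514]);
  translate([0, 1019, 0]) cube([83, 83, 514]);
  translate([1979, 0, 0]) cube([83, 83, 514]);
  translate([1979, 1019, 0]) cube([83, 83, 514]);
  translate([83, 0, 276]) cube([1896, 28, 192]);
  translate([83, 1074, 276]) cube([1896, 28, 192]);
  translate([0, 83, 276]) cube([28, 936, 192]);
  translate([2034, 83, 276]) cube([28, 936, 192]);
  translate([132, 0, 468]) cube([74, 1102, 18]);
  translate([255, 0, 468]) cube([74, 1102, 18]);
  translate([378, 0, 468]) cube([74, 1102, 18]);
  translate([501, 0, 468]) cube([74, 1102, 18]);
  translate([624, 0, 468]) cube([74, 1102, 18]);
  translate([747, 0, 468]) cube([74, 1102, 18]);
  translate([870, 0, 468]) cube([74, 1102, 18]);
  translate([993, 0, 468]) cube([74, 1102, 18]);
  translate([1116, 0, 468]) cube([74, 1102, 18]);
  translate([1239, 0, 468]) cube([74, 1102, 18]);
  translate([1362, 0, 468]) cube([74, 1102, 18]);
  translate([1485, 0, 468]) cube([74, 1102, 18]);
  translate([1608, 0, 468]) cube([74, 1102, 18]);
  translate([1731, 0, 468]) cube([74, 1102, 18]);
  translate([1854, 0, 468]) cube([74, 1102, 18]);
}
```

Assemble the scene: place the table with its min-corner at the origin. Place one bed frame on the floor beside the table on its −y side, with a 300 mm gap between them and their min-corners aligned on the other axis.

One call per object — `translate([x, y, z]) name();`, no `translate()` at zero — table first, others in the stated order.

table();
translate([0, -1402, 0]) bed_frame();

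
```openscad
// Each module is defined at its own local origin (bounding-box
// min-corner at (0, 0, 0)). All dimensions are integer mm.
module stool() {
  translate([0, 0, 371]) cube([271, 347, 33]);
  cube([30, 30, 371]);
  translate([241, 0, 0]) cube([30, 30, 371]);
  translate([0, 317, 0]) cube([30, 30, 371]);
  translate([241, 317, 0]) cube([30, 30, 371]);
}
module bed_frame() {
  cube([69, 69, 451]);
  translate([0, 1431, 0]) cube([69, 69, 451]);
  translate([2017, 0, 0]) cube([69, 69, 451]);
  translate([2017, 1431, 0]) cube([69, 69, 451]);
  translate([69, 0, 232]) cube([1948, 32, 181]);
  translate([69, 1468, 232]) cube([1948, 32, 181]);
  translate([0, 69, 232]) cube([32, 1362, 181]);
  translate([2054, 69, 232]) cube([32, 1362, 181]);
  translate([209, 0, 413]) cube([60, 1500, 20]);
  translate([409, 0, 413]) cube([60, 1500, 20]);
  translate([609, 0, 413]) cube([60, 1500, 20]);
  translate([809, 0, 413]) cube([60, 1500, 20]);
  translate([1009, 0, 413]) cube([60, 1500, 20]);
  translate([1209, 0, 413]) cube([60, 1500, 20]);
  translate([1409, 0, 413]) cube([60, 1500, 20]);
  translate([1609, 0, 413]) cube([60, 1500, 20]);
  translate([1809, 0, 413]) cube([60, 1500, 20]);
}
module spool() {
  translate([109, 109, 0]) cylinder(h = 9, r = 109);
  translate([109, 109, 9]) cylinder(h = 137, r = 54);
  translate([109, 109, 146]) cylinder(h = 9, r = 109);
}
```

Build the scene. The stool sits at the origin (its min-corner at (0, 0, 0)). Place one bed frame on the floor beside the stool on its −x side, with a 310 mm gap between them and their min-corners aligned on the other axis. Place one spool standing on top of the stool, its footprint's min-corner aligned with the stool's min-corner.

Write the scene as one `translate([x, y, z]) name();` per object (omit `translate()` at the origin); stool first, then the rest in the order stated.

stool();
translate([-2396, 0, 0]) bed_frame();
translate([0, 0, 404]) spool();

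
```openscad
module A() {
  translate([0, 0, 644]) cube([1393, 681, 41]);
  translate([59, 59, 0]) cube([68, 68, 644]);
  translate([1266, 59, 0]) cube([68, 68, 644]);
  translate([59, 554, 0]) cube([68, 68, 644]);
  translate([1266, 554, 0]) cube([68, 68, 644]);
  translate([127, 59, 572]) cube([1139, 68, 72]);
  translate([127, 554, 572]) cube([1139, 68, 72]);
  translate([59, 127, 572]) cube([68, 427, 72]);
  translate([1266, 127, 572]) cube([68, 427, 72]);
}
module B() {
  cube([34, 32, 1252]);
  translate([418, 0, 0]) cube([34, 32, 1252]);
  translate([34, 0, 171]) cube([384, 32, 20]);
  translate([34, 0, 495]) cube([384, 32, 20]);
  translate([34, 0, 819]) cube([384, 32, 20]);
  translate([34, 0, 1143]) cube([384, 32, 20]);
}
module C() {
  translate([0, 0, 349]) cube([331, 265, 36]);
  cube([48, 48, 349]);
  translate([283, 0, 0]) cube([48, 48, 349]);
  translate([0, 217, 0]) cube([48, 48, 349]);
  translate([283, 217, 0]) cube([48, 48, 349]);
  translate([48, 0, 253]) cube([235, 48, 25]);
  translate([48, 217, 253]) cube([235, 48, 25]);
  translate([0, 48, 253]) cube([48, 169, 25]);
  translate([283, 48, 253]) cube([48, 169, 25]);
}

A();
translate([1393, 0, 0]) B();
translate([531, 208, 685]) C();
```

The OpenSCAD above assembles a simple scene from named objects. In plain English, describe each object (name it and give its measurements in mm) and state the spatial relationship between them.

A is a table: top 1393 mm (x) × 681 mm (y), 41 mm thick, upper face at z = 685 mm, on four 68×68 mm square legs, each inset 59 mm from the nearest pair of top edges, running from z = 0 to the bottom of the top. Four apron rails, 68 mm thick and 72 mm tall, run between adjacent legs with their top edges flush with the underside of the top and their outer faces flush with the legs' outer faces.

B is a wooden ladder with two side rails of 34×32 mm section and 1252 mm height, set 452 mm apart overall. Between them run 4 rectangular rungs (32 mm deep, 20 mm thick), front faces flush with the rails' −y face. The bottom of the first rung is 171 mm above the floor and each subsequent rung is 324 mm higher than the one below.

C is a four-legged stool. The seat is a 331×265×36 mm slab whose top surface is at z = 385 mm; four square legs, each 48×48 mm in cross-section, run from the floor (z = 0) to the underside of the seat, each flush with a corner of the seat. Four stretchers, 48 mm wide and 25 mm tall, connect adjacent legs with their undersides at z = 253 mm, each running between the inner faces of the legs it joins and aligned with the legs' outer faces on the other axis.

The ladder is against the table's +x side, with their −y faces flush. The stool is on top of the table, centred.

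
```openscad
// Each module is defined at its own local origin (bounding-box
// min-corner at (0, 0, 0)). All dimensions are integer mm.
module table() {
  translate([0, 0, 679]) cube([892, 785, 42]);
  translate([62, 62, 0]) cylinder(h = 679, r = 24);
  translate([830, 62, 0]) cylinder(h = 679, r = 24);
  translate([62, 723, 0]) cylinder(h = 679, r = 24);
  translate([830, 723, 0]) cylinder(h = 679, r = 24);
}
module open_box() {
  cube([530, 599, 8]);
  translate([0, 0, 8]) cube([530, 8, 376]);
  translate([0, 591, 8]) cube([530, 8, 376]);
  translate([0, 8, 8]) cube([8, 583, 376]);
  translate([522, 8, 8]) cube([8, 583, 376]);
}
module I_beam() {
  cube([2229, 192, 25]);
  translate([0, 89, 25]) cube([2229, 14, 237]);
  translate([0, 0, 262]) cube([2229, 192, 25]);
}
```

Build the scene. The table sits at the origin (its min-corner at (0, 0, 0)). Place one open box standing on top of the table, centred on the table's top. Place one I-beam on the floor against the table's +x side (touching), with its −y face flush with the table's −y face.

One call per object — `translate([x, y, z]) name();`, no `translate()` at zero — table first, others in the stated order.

table();
translate([181, 93, 721]) open_box();
translate([892, 0, 0]) I_beam();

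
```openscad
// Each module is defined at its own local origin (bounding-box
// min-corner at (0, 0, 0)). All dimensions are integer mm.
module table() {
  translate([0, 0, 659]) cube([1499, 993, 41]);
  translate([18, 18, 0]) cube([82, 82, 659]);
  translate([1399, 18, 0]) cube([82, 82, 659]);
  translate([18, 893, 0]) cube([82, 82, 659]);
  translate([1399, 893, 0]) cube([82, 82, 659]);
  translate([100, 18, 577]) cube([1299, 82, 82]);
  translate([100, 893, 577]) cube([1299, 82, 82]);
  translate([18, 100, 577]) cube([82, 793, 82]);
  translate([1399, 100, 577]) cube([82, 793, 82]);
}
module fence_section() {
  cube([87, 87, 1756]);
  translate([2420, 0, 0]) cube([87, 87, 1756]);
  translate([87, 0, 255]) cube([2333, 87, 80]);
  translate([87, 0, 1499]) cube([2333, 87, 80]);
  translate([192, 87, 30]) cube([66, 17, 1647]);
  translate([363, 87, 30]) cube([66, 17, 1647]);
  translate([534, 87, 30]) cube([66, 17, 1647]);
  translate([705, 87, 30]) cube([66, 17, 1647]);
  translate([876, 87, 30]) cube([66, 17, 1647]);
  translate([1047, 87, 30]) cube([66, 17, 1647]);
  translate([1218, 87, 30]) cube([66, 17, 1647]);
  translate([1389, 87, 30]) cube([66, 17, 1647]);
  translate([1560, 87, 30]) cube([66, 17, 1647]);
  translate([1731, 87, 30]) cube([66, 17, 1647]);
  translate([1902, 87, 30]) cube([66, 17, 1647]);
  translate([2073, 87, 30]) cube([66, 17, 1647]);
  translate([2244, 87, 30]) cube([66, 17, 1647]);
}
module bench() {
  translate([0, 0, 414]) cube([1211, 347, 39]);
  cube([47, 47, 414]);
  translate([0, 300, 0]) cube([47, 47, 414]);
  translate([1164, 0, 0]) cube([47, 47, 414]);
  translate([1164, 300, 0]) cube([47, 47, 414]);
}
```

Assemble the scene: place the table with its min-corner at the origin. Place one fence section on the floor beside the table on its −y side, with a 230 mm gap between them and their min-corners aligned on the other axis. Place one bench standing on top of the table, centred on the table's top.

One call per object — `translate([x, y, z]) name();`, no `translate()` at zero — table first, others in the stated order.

table();
translate([0, -334, 0]) fence_section();
translate([144, 323, 700]) bench();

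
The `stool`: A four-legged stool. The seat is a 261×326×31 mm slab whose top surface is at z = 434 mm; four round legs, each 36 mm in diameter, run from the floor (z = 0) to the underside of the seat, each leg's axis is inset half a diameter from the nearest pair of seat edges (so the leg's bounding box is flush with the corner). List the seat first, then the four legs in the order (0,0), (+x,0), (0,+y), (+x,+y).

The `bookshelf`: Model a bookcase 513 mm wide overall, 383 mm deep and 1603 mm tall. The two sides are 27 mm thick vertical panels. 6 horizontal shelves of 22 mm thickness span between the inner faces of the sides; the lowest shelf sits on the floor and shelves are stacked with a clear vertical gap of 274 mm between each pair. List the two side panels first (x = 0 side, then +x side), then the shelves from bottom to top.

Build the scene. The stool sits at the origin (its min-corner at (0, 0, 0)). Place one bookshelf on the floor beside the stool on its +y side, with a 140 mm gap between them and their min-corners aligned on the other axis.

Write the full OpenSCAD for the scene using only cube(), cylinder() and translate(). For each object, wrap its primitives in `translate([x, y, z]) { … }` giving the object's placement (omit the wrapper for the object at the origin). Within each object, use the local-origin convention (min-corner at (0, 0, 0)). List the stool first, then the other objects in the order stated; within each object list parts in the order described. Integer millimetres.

translate([0, 0, 403]) cube([261, 326, 31]);
translate([18, 18, 0]) cylinder(h = 403, r = 18);
translate([243, 18, 0]) cylinder(h = 403, r = 18);
translate([18, 308, 0]) cylinder(h = 403, r = 18);
translate([243, 308, 0]) cylinder(h = 403, r = 18);
translate([0, 466, 0]) {
  cube([27, 383, 1603]);
  translate([486, 0, 0]) cube([27, 383, 1603]);
  translate([27, 0, 0]) cube([459, 383, 22]);
  translate([27, 0, 296]) cube([459, 383, 22]);
  translate([27, 0, 592]) cube([459, 383, 22]);
  translate([27, 0, 888]) cube([459, 383, 22]);
  translate([27, 0, 1184]) cube([459, 383, 22]);
  translate([27, 0, 1480]) cube([459, 383, 22]);
}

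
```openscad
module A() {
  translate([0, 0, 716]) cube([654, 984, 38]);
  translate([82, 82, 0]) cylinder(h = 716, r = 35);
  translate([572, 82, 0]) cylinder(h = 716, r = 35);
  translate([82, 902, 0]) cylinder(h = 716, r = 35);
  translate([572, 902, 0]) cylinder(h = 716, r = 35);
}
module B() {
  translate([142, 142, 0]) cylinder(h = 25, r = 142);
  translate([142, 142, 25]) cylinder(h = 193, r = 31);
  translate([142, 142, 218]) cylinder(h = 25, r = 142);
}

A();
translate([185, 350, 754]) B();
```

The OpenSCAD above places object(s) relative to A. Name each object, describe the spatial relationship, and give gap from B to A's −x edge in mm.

A is a table. B is a spool. The spool is on top of the table, centred. The gap from the spool to the table's −x edge is 185 mm.

The spool's min-x is at 185; the table's min-x is 0; gap = 185 mm.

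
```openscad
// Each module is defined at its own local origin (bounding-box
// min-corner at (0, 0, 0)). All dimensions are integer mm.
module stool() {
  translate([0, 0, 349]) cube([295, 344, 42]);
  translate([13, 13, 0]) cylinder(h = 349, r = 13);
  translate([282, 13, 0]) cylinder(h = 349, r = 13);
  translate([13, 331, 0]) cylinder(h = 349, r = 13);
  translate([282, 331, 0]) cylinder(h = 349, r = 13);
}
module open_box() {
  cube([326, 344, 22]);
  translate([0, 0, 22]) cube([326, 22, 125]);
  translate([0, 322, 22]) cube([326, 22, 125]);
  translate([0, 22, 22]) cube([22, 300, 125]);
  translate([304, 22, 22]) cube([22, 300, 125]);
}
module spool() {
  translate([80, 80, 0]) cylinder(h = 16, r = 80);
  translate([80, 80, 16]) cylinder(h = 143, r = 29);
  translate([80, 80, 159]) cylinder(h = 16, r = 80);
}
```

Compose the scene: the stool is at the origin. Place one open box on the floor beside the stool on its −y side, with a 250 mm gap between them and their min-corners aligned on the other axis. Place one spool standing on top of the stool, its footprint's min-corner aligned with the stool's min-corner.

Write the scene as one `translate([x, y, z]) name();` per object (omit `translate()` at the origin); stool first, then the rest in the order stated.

stool();
translate([0, -594, 0]) open_box();
translate([0, 0, 391]) spool();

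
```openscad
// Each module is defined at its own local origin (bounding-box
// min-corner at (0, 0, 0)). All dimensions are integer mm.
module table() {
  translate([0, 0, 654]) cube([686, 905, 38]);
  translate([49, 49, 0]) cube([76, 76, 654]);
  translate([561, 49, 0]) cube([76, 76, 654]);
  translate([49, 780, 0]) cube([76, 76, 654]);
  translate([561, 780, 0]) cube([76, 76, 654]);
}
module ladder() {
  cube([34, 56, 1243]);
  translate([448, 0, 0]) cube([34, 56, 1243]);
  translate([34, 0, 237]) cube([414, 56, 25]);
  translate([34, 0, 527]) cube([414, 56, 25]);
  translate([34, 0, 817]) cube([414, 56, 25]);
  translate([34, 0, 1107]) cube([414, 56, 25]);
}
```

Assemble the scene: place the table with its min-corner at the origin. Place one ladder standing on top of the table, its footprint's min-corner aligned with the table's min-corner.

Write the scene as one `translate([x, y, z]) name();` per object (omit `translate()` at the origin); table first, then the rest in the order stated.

table();
translate([0, 0, 692]) ladder();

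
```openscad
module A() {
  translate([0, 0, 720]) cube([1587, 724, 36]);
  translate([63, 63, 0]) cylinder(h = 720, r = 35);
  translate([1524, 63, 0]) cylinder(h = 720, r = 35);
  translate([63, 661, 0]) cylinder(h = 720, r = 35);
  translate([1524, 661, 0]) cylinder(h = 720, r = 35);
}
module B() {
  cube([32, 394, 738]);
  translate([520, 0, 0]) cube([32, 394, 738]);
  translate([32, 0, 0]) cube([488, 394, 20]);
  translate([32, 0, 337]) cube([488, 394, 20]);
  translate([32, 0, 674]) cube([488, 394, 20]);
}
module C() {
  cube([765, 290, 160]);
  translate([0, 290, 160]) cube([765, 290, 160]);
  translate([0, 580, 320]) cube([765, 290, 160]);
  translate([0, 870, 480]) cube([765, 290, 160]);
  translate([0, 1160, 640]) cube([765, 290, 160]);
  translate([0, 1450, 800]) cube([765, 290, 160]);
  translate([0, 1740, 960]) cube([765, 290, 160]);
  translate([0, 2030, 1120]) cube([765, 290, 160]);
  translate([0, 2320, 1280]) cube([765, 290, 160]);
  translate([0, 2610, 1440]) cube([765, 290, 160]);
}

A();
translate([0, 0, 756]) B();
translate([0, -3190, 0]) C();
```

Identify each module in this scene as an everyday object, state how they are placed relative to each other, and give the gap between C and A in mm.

A is a table. B is a bookshelf. C is a staircase. The bookshelf is on top of the table. The staircase is on the floor beside the table on its −y side. The gap between the staircase and the table is 290 mm.

The staircase's nearest face is 290 mm from the table's −y face.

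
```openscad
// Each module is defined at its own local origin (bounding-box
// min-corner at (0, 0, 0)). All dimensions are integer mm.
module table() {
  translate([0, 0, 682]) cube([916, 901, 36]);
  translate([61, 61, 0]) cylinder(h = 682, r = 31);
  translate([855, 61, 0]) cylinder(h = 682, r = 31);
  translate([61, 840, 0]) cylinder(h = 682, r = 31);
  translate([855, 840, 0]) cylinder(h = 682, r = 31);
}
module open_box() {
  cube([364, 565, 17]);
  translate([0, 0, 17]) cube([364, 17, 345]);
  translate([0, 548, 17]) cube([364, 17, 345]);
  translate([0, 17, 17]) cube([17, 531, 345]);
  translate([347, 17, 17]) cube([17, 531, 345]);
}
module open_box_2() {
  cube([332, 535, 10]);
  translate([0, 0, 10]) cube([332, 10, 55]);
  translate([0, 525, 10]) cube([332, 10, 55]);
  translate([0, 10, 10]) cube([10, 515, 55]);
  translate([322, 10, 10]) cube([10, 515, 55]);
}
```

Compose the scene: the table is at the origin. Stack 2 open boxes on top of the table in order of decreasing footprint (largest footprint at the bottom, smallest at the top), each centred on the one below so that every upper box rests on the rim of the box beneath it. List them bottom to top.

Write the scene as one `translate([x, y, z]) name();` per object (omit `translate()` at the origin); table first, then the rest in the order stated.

table();
translate([276, 168, 718]) open_box();
translate([292, 183, 1080]) open_box_2();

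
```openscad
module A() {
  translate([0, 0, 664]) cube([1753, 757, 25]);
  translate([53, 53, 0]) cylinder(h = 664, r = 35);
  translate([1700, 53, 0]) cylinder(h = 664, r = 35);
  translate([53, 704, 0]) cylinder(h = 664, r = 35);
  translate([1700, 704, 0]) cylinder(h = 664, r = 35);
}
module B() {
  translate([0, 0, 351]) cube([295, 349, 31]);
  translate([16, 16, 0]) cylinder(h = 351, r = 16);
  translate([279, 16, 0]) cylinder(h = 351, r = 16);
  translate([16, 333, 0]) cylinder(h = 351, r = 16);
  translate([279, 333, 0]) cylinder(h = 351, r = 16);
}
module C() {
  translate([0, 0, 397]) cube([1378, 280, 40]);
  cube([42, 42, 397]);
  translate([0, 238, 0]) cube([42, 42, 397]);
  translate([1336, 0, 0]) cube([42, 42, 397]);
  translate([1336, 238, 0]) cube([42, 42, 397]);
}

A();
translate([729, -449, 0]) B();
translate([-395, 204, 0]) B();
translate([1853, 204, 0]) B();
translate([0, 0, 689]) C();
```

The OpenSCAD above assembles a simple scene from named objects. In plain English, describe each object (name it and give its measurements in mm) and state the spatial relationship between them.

A is a table with a 1753×757 mm rectangular top, 25 mm thick, top surface at z = 689 mm, supported by four round legs of 70 mm diameter, each leg's bounding box inset 18 mm from the nearest pair of top edges, running from the floor.

B is a four-legged stool. The seat is 295×349 mm, 31 mm thick, top at z = 382 mm. It stands on four round legs, each 32 mm in diameter, from z = 0 to the seat underside, each leg's axis is inset half a diameter from the nearest pair of seat edges (so the leg's bounding box is flush with the corner).

C is a long wooden bench with a 1378 mm (x) × 280 mm (y) seat, 40 mm thick, its top surface 437 mm above the floor. Four 42 mm square legs at the seat corners, flush with the edges, run from z = 0 to the seat underside.

Three stools sit around the table at the −y, −x, +x sides. The bench is on top of the table.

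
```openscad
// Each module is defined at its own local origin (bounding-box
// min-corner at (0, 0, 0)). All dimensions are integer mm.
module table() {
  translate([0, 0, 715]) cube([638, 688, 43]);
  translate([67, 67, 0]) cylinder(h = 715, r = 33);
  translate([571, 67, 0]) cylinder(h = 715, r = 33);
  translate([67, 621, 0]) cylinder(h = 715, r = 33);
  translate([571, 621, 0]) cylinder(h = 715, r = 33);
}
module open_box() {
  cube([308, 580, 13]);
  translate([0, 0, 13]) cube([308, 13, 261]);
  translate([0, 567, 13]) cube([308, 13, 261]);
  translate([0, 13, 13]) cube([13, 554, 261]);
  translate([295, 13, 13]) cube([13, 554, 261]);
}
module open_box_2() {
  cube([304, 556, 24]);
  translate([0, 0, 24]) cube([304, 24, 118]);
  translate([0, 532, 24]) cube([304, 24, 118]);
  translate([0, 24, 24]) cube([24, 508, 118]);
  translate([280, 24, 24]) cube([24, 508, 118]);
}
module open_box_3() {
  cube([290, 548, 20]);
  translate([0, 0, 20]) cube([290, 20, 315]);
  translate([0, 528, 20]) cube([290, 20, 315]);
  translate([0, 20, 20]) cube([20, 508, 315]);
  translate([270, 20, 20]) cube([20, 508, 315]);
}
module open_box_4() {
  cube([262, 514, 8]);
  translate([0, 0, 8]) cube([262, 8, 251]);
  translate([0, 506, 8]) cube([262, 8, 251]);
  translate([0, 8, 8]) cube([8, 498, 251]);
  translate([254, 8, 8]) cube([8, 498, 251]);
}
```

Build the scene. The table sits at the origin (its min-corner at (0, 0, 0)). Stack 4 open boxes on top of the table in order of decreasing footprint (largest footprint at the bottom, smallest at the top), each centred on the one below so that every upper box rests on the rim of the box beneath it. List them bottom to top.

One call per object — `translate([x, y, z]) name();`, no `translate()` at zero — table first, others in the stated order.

table();
translate([165, 54, 758]) open_box();
translate([167, 66, 1032]) open_box_2();
translate([174, 70, 1174]) open_box_3();
translate([188, 87, 1509]) open_box_4();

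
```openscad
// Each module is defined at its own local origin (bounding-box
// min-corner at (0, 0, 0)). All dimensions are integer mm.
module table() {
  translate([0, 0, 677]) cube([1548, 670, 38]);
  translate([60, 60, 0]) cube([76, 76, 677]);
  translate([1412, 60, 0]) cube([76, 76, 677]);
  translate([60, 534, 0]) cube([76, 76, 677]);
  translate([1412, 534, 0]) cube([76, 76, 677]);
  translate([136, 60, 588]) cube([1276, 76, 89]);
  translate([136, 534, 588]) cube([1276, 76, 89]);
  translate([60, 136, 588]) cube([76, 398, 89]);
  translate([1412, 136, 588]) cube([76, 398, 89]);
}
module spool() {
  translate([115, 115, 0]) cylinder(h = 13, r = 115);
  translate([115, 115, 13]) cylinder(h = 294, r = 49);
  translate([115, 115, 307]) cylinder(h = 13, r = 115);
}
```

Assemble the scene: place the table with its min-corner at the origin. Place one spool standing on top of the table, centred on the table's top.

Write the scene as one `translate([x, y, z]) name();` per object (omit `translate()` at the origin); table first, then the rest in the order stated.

table();
translate([659, 220, 715]) spool();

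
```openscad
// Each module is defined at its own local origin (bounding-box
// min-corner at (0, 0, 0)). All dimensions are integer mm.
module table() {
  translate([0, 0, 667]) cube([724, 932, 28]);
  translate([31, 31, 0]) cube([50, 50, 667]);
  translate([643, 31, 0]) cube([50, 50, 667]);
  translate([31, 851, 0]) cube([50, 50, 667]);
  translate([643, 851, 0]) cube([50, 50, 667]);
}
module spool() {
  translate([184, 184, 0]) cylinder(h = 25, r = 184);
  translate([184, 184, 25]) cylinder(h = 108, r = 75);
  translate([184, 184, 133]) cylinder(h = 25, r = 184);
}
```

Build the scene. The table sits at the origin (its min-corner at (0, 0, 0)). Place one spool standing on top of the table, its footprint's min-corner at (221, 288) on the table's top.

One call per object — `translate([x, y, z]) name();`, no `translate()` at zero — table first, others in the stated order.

table();
translate([221, 288, 695]) spool();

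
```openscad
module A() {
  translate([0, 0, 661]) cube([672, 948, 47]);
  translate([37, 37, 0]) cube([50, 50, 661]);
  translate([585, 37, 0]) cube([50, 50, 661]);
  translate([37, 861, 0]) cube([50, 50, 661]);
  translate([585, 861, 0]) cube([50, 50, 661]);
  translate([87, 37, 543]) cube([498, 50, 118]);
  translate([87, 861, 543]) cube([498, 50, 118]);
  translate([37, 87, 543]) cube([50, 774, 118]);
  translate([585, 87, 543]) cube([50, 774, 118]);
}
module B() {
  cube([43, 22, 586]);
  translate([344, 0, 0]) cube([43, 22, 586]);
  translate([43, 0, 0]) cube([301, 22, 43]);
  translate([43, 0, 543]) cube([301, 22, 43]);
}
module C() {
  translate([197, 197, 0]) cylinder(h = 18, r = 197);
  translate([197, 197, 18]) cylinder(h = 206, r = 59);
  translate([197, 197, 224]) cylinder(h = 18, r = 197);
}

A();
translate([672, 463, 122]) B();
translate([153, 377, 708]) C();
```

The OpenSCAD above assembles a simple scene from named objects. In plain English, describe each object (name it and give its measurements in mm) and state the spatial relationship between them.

A is a table with a 672×948 mm rectangular top, 47 mm thick, top surface at z = 708 mm, supported by four 50×50 mm square legs, each inset 37 mm from the nearest pair of top edges, running from the floor. Four apron rails, 50 mm thick and 118 mm tall, run between adjacent legs with their top edges flush with the underside of the top and their outer faces flush with the legs' outer faces.

B is a picture frame with a 301×500 mm rectangular opening (x by z) and a uniform 43 mm border on every side. Frame depth is 22 mm along y. It is built from two vertical stiles running the full outside height and two horizontal rails spanning the gap between the stiles.

C is a spool: two coaxial disc flanges of radius 197 mm and thickness 18 mm, joined by a core cylinder of radius 59 mm and height 206 mm. The lower flange rests on z = 0 and the three cylinders share a vertical axis.

The picture frame is beside the table with their tops flush at z = 708. The spool is on top of the table.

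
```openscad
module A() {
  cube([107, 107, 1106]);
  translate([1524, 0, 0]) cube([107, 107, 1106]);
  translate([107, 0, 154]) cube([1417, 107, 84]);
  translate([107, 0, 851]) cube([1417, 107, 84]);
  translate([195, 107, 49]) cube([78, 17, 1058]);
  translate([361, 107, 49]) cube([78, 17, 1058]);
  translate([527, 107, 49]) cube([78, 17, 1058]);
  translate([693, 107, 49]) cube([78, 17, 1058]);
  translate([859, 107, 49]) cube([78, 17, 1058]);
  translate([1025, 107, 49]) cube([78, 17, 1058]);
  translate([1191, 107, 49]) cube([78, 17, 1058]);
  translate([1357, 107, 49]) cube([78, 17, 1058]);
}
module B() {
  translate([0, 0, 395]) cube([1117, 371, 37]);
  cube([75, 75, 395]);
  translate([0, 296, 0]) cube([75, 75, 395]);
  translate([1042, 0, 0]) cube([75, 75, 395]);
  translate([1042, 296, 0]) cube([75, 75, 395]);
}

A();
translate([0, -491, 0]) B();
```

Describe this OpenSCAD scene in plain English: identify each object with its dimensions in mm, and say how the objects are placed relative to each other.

A is a fence section. Two 107×107 mm posts, 1106 mm tall, stand on the floor with a clear span of 1417 mm between their inner faces. Two horizontal rails of 107×84 mm section span the gap between the posts with their undersides at z = 154 mm and z = 851 mm, flush with the posts' −y face. 8 pickets, each 78 mm wide, 17 mm thick and 1058 mm tall, are fixed to the +y face of the rails with their bottoms at z = 49 mm, evenly spaced across the span with equal gaps (rounded down to the nearest mm) at the −x end and between each pair — any rounding remainder accumulates at the +x end.

B is a bench: a 1117×371 mm seat slab, 37 mm thick, top at z = 432 mm, on four 75×75 mm square legs flush with the seat corners and standing on z = 0.

The bench is on the floor beside the fence section on its −y side.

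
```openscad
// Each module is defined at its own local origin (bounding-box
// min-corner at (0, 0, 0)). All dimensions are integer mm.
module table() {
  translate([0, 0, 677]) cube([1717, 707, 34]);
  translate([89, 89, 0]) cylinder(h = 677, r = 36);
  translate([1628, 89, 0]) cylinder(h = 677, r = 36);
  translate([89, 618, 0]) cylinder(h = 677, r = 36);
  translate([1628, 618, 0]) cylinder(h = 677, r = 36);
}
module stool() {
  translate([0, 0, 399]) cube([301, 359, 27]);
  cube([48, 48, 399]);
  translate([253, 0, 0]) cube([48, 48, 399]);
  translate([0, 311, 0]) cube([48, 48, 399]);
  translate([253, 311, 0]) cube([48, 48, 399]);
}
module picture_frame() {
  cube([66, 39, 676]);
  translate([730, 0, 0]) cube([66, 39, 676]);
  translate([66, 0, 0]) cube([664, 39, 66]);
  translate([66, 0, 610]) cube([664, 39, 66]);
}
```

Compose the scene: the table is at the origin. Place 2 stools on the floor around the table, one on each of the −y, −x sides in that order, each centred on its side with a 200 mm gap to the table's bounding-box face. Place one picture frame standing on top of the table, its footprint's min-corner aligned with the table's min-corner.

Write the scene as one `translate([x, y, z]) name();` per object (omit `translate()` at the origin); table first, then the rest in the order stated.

table();
translate([708, -559, 0]) stool();
translate([-501, 174, 0]) stool();
translate([0, 0, 711]) picture_frame();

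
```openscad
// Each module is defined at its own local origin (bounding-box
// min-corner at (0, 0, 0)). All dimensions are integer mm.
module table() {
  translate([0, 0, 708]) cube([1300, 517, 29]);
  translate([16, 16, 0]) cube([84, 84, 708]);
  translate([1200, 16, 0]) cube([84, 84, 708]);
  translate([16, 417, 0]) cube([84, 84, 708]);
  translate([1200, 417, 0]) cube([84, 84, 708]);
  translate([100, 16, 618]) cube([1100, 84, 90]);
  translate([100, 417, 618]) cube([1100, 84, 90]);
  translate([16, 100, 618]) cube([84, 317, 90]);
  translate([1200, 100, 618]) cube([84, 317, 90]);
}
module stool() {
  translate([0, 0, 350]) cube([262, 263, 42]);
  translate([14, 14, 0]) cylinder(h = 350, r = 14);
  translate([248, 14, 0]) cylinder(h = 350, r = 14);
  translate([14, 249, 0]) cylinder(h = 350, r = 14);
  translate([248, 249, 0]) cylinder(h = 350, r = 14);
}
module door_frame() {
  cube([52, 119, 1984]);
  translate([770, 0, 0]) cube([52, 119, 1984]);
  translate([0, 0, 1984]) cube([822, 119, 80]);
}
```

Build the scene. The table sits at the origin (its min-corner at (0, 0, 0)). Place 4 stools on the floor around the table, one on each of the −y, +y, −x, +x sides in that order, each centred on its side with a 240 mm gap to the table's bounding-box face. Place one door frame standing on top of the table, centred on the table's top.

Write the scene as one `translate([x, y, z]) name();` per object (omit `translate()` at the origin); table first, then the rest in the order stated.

table();
translate([519, -503, 0]) stool();
translate([519, 757, 0]) stool();
translate([-502, 127, 0]) stool();
translate([1540, 127, 0]) stool();
translate([239, 199, 737]) door_frame();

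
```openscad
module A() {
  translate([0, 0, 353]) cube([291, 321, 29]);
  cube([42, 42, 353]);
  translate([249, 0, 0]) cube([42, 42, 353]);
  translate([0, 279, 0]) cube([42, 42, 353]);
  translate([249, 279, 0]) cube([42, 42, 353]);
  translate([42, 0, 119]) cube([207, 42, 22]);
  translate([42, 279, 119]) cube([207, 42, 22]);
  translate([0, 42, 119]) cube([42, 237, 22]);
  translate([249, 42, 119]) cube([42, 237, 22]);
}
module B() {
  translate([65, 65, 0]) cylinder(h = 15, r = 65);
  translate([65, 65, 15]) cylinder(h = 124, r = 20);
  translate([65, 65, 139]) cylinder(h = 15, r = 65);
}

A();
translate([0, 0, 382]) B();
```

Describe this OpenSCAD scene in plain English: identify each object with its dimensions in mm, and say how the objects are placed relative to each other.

A is a simple wooden stool: a rectangular seat 291 mm (x) by 321 mm (y), 29 mm thick, top face at z = 382 mm, on four square legs, each 42×42 mm in cross-section. The legs rest on z = 0, each flush with a corner of the seat. Four stretchers, 42 mm wide and 22 mm tall, connect adjacent legs with their undersides at z = 119 mm, each running between the inner faces of the legs it joins and aligned with the legs' outer faces on the other axis.

B is a spool: two coaxial disc flanges of radius 65 mm and thickness 15 mm, joined by a core cylinder of radius 20 mm and height 124 mm. The lower flange rests on z = 0 and the three cylinders share a vertical axis.

The spool is on top of the stool.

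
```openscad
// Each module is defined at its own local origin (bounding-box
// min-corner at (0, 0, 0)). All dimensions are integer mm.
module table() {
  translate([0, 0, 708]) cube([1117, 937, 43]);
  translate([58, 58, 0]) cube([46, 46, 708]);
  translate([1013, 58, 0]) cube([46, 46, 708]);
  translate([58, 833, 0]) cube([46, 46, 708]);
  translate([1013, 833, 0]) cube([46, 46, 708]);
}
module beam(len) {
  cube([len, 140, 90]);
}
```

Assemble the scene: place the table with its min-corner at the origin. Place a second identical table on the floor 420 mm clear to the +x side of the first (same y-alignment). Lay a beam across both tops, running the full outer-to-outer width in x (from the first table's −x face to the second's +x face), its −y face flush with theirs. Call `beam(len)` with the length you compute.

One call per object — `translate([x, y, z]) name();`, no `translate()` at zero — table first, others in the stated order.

table();
translate([1537, 0, 0]) table();
translate([0, 0, 751]) beam(2654);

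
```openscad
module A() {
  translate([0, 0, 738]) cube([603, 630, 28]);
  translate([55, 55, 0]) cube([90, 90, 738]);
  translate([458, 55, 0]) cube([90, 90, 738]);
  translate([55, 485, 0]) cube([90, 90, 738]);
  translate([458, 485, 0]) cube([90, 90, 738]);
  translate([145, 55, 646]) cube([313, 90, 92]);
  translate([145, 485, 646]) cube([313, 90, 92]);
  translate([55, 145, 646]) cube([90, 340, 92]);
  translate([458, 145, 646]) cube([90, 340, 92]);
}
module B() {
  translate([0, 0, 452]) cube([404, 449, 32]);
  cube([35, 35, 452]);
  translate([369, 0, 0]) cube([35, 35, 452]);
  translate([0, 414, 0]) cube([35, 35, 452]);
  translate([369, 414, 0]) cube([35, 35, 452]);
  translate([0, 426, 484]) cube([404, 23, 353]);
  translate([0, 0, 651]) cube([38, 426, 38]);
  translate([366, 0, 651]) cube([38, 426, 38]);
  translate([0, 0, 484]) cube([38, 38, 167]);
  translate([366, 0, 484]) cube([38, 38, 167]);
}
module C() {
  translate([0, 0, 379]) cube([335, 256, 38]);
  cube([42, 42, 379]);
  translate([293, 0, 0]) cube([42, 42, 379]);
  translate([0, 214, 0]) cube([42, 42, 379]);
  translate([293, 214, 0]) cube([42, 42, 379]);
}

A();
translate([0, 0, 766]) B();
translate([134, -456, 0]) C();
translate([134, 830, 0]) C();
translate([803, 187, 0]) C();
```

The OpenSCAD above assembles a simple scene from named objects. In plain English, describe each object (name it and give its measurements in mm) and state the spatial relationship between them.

A is a table with a 603×630 mm rectangular top, 28 mm thick, top surface at z = 766 mm, supported by four 90×90 mm square legs, each inset 55 mm from the nearest pair of top edges, running from the floor. Four apron rails, 90 mm thick and 92 mm tall, run between adjacent legs with their top edges flush with the underside of the top and their outer faces flush with the legs' outer faces.

B is a chair: 404×449 mm seat, 32 mm thick, top at z = 484 mm, on four 35 mm square corner legs flush with the seat edges. A 23 mm thick backrest slab spans the full seat width, extending 353 mm above the seat top, its back face flush with the seat's +y edge. Two armrests of 38×38 mm section run along each side from the seat's front edge to the front of the backrest, top faces 205 mm above the seat top and outer faces flush with the seat's x-edges; a 38×38 mm post under the front of each armrest stands on the seat at the front corner.

C is a simple wooden stool: a rectangular seat 335 mm (x) by 256 mm (y), 38 mm thick, top face at z = 417 mm, on four square legs, each 42×42 mm in cross-section. The legs rest on z = 0, each flush with a corner of the seat.

The chair is on top of the table. Three stools sit around the table at the −y, +y, +x sides.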